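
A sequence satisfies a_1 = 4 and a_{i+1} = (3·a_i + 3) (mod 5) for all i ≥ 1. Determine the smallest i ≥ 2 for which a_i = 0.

a_1 = 4,  a_2 = 0,  a_3 = 3,  a_4 = 2,  a_5 = 4.
Since a_5 = a_1 = 4, the sequence is periodic with period 4.
The value 0 first appears (with i ≥ 2) at a_2.

2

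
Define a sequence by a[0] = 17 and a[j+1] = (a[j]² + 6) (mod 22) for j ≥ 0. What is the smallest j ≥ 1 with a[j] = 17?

5

Listing terms: a[0] = 17; a[1] = 9; a[2] = 21; a[3] = 7; a[4] = 11; a[5] = 17.
The sequence repeats with period 5.
The value 17 next appears (with j ≥ 1) at a[5].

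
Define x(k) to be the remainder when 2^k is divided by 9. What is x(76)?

x(0) = 1, x(1) = 2, x(2) = 4, x(3) = 8, x(4) = 7, x(5) = 5, x(6) = 1.
The sequence repeats with period 6.
(76 - 0) mod 6 = 4, so x(76) = x(4) = 7.

7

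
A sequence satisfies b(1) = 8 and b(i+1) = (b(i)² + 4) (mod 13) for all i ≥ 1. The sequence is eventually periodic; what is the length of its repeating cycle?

b(1) = 8, b(2) = 3, b(3) = 0, b(4) = 4, b(5) = 7, b(6) = 1, b(7) = 5, b(8) = 3.
Since b(8) = b(2) = 3, the sequence is eventually periodic: after a pre-period of length 1 it cycles with period 6.

6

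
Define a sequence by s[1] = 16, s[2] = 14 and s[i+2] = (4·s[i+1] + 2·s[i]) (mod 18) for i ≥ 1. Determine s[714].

2

We have s[1] = 16,  s[2] = 14,  s[3] = 16,  s[4] = 2,  s[5] = 4,  s[6] = 2,  s[7] = 16,  s[8] = 14.
Since (s[7], s[8]) = (s[1], s[2]) = (16, 14) (two consecutive terms determine the rest), the sequence is periodic with period 6.
So s[714] = s[1 + ((714-1) mod 6)] = s[6] = 2.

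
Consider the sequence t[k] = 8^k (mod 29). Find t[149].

15

Computing terms: t[1] = 8; t[2] = 6; t[3] = 19; t[4] = 7; t[5] = 27; t[6] = 13; t[7] = 17; t[8] = 20; t[9] = 15; t[10] = 4; t[11] = 3; t[12] = 24; t[13] = 18; t[14] = 28; t[15] = 21; t[16] = 23; t[17] = 10; t[18] = 22; t[19] = 2; t[20] = 16; t[21] = 12; t[22] = 9; t[23] = 14; t[24] = 25; t[25] = 26; t[26] = 5; t[27] = 11; t[28] = 1; t[29] = 8.
Since t[29] = t[1] = 8, the sequence is periodic with period 28.
So t[149] = t[1 + ((149-1) mod 28)] = t[9] = 15.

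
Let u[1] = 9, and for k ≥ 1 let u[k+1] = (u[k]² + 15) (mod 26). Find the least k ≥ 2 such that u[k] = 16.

4

Listing terms: u[1] = 9,  u[2] = 18,  u[3] = 1,  u[4] = 16,  u[5] = 11,  u[6] = 6,  u[7] = 25,  u[8] = 16.
Since u[8] = u[4] = 16, the sequence is eventually periodic: after a pre-period of length 3 it cycles with period 4.
The value 16 first appears (with k ≥ 2) at u[4].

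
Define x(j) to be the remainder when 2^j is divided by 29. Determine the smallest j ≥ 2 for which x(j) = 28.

14

We have x(1) = 2, x(2) = 4, x(3) = 8, x(4) = 16, x(5) = 3, x(6) = 6, x(7) = 12, x(8) = 24, x(9) = 19, x(10) = 9, x(11) = 18, x(12) = 7, x(13) = 14, x(14) = 28, x(15) = 27, x(16) = 25, x(17) = 21, x(18) = 13, x(19) = 26, x(20) = 23, x(21) = 17, x(22) = 5, x(23) = 10, x(24) = 20, x(25) = 11, x(26) = 22, x(27) = 15, x(28) = 1, x(29) = 2.
The sequence repeats with period 28.
The value 28 first appears (with j ≥ 2) at x(14).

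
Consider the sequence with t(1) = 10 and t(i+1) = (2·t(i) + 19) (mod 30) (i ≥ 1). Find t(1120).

We have t(1) = 10,  t(2) = 9,  t(3) = 7,  t(4) = 3,  t(5) = 25,  t(6) = 9.
Since t(6) = t(2) = 9, the sequence is eventually periodic: after a pre-period of length 1 it cycles with period 4.
For i ≥ 2, t(i) depends only on (i - 2) mod 4. (1120 - 2) mod 4 = 2, so t(1120) = t(4) = 3.

3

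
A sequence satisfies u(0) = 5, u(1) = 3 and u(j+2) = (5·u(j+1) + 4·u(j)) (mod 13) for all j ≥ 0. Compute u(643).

Computing terms: u(0) = 5, u(1) = 3, u(2) = 9, u(3) = 5, u(4) = 9, u(5) = 0, u(6) = 10, u(7) = 11, u(8) = 4, u(9) = 12, u(10) = 11, u(11) = 12, u(12) = 0, u(13) = 9, u(14) = 6, u(15) = 1, u(16) = 3, u(17) = 6, u(18) = 3, u(19) = 0, u(20) = 12, u(21) = 8, u(22) = 10, u(23) = 4, u(24) = 8, u(25) = 4, u(26) = 0, u(27) = 3, u(28) = 2, u(29) = 9, u(30) = 1, u(31) = 2, u(32) = 1, u(33) = 0, u(34) = 4, u(35) = 7, u(36) = 12, u(37) = 10, u(38) = 7, u(39) = 10, u(40) = 0, u(41) = 1, u(42) = 5, u(43) = 3.
The sequence repeats with period 42.
(643 - 0) mod 42 = 13, so u(643) = u(13) = 9.

9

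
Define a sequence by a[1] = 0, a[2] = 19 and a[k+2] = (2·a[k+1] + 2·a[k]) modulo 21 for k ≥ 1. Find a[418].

3

Listing terms: a[1] = 0; a[2] = 19; a[3] = 17; a[4] = 9; a[5] = 10; a[6] = 17; a[7] = 12; a[8] = 16; a[9] = 14; a[10] = 18; a[11] = 1; a[12] = 17; a[13] = 15; a[14] = 1; a[15] = 11; a[16] = 3; a[17] = 7; a[18] = 20; a[19] = 12; a[20] = 1; a[21] = 5; a[22] = 12; a[23] = 13; a[24] = 8; a[25] = 0; a[26] = 16; a[27] = 11; a[28] = 12; a[29] = 4; a[30] = 11; a[31] = 9; a[32] = 19; a[33] = 14; a[34] = 3; a[35] = 13; a[36] = 11; a[37] = 6; a[38] = 13; a[39] = 17; a[40] = 18; a[41] = 7; a[42] = 8; a[43] = 9; a[44] = 13; a[45] = 2; a[46] = 9; a[47] = 1; a[48] = 20; a[49] = 0; a[50] = 19.
The sequence repeats with period 48.
(418 - 1) mod 48 = 33, so a[418] = a[34] = 3.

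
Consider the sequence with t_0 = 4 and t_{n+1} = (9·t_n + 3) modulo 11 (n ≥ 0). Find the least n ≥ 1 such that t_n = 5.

Listing terms: t_0 = 4; t_1 = 6; t_2 = 2; t_3 = 10; t_4 = 5; t_5 = 4.
The sequence repeats with period 5.
The value 5 first appears (with n ≥ 1) at t_4.

4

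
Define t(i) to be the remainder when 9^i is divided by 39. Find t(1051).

Listing terms: t(1) = 9; t(2) = 3; t(3) = 27; t(4) = 9.
The sequence repeats with period 3.
So t(1051) = t(1 + ((1051-1) mod 3)) = t(1) = 9.

9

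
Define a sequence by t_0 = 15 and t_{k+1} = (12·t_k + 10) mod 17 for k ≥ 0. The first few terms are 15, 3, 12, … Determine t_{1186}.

t_0 = 15; t_1 = 3; t_2 = 12; t_3 = 1; t_4 = 5; t_5 = 2; t_6 = 0; t_7 = 10; t_8 = 11; t_9 = 6; t_{10} = 14; t_{11} = 8; t_{12} = 4; t_{13} = 7; t_{14} = 9; t_{15} = 16; t_{16} = 15.
Since t_{16} = t_0 = 15, the sequence is periodic with period 16.
(1186 - 0) mod 16 = 2, so t_{1186} = t_2 = 12.

12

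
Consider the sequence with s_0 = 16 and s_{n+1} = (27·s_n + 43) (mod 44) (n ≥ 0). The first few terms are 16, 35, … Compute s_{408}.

Computing terms: s_0 = 16, s_1 = 35, s_2 = 20, s_3 = 11, s_4 = 32, s_5 = 27, s_6 = 24, s_7 = 31, s_8 = 0, s_9 = 43, s_{10} = 16.
Since s_{10} = s_0 = 16, the sequence is periodic with period 10.
(408 - 0) mod 10 = 8, so s_{408} = s_8 = 0.

0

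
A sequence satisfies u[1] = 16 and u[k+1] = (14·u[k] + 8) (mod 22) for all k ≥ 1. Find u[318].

We have u[1] = 16,  u[2] = 12,  u[3] = 0,  u[4] = 8,  u[5] = 10,  u[6] = 16.
Since u[6] = u[1] = 16, the sequence is periodic with period 5.
(318 - 1) mod 5 = 2, so u[318] = u[3] = 0.

0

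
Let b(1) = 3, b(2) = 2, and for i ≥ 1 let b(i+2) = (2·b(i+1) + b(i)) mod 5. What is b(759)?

2

Computing terms: b(1) = 3, b(2) = 2, b(3) = 2, b(4) = 1, b(5) = 4, b(6) = 4, b(7) = 2, b(8) = 3, b(9) = 3, b(10) = 4, b(11) = 1, b(12) = 1, b(13) = 3, b(14) = 2.
Since (b(13), b(14)) = (b(1), b(2)) = (3, 2) (two consecutive terms determine the rest), the sequence is periodic with period 12.
(759 - 1) mod 12 = 2, so b(759) = b(3) = 2.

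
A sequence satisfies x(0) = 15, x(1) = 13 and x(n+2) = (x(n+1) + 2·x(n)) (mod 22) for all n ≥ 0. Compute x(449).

We have x(0) = 15,  x(1) = 13,  x(2) = 21,  x(3) = 3,  x(4) = 1,  x(5) = 7,  x(6) = 9,  x(7) = 1,  x(8) = 19,  x(9) = 21,  x(10) = 15,  x(11) = 13.
The sequence repeats with period 10.
So x(449) = x(0 + ((449-0) mod 10)) = x(9) = 21.

21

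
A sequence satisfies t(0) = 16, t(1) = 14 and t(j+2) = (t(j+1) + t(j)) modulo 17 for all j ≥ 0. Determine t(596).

t(0) = 16; t(1) = 14; t(2) = 13; t(3) = 10; t(4) = 6; t(5) = 16; t(6) = 5; t(7) = 4; t(8) = 9; t(9) = 13; t(10) = 5; t(11) = 1; t(12) = 6; t(13) = 7; t(14) = 13; t(15) = 3; t(16) = 16; t(17) = 2; t(18) = 1; t(19) = 3; t(20) = 4; t(21) = 7; t(22) = 11; t(23) = 1; t(24) = 12; t(25) = 13; t(26) = 8; t(27) = 4; t(28) = 12; t(29) = 16; t(30) = 11; t(31) = 10; t(32) = 4; t(33) = 14; t(34) = 1; t(35) = 15; t(36) = 16; t(37) = 14.
The sequence repeats with period 36.
So t(596) = t(0 + ((596-0) mod 36)) = t(20) = 4.

4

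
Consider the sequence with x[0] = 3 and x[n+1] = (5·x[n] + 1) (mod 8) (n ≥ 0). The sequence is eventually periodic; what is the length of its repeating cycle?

Listing terms: x[0] = 3; x[1] = 0; x[2] = 1; x[3] = 6; x[4] = 7; x[5] = 4; x[6] = 5; x[7] = 2; x[8] = 3.
The sequence repeats with period 8.

8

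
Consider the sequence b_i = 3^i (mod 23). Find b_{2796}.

9

Computing terms: b_1 = 3, b_2 = 9, b_3 = 4, b_4 = 12, b_5 = 13, b_6 = 16, b_7 = 2, b_8 = 6, b_9 = 18, b_{10} = 8, b_{11} = 1, b_{12} = 3.
Since b_{12} = b_1 = 3, the sequence is periodic with period 11.
(2796 - 1) mod 11 = 1, so b_{2796} = b_2 = 9.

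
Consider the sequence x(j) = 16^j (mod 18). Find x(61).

Listing terms: x(0) = 1; x(1) = 16; x(2) = 4; x(3) = 10; x(4) = 16.
Since x(4) = x(1) = 16, the sequence is eventually periodic: after a pre-period of length 1 it cycles with period 3.
For j ≥ 1, x(j) depends only on (j - 1) mod 3. (61 - 1) mod 3 = 0, so x(61) = x(1) = 16.

16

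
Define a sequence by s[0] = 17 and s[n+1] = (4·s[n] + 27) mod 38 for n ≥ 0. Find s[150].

s[0] = 17, s[1] = 19, s[2] = 27, s[3] = 21, s[4] = 35, s[5] = 15, s[6] = 11, s[7] = 33, s[8] = 7, s[9] = 17.
Since s[9] = s[0] = 17, the sequence is periodic with period 9.
(150 - 0) mod 9 = 6, so s[150] = s[6] = 11.

11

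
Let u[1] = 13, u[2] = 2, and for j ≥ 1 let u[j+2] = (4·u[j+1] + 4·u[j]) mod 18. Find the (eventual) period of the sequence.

24

u[1] = 13; u[2] = 2; u[3] = 6; u[4] = 14; u[5] = 8; u[6] = 16; u[7] = 6; u[8] = 16; u[9] = 16; u[10] = 2; u[11] = 0; u[12] = 8; u[13] = 14; u[14] = 16; u[15] = 12; u[16] = 4; u[17] = 10; u[18] = 2; u[19] = 12; u[20] = 2; u[21] = 2; u[22] = 16; u[23] = 0; u[24] = 10; u[25] = 4; u[26] = 2; u[27] = 6.
Since (u[26], u[27]) = (u[2], u[3]) = (2, 6) (two consecutive terms determine the rest), the sequence is eventually periodic: after a pre-period of length 1 it cycles with period 24.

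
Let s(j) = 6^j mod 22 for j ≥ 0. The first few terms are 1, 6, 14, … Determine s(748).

Computing terms: s(0) = 1,  s(1) = 6,  s(2) = 14,  s(3) = 18,  s(4) = 20,  s(5) = 10,  s(6) = 16,  s(7) = 8,  s(8) = 4,  s(9) = 2,  s(10) = 12,  s(11) = 6.
Since s(11) = s(1) = 6, the sequence is eventually periodic: after a pre-period of length 1 it cycles with period 10.
For j ≥ 1, s(j) depends only on (j - 1) mod 10. (748 - 1) mod 10 = 7, so s(748) = s(8) = 4.

4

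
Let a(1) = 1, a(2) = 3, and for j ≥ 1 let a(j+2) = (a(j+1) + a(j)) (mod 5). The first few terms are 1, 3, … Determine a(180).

2

We have a(1) = 1; a(2) = 3; a(3) = 4; a(4) = 2; a(5) = 1; a(6) = 3.
Since (a(5), a(6)) = (a(1), a(2)) = (1, 3) (two consecutive terms determine the rest), the sequence is periodic with period 4.
So a(180) = a(1 + ((180-1) mod 4)) = a(4) = 2.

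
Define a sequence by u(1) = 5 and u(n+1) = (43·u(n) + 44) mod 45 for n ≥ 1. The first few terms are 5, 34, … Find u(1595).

We have u(1) = 5; u(2) = 34; u(3) = 21; u(4) = 2; u(5) = 40; u(6) = 9; u(7) = 26; u(8) = 37; u(9) = 15; u(10) = 14; u(11) = 16; u(12) = 12; u(13) = 20; u(14) = 4; u(15) = 36; u(16) = 17; u(17) = 10; u(18) = 24; u(19) = 41; u(20) = 7; u(21) = 30; u(22) = 29; u(23) = 31; u(24) = 27; u(25) = 35; u(26) = 19; u(27) = 6; u(28) = 32; u(29) = 25; u(30) = 39; u(31) = 11; u(32) = 22; u(33) = 0; u(34) = 44; u(35) = 1; u(36) = 42; u(37) = 5.
Since u(37) = u(1) = 5, the sequence is periodic with period 36.
So u(1595) = u(1 + ((1595-1) mod 36)) = u(11) = 16.

16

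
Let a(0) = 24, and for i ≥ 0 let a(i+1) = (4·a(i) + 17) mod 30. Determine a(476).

19

We have a(0) = 24,  a(1) = 23,  a(2) = 19,  a(3) = 3,  a(4) = 29,  a(5) = 13,  a(6) = 9,  a(7) = 23.
Since a(7) = a(1) = 23, the sequence is eventually periodic: after a pre-period of length 1 it cycles with period 6.
For i ≥ 1, a(i) depends only on (i - 1) mod 6. (476 - 1) mod 6 = 1, so a(476) = a(2) = 19.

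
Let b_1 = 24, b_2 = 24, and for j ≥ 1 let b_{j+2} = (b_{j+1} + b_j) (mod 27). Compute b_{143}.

We have b_1 = 24; b_2 = 24; b_3 = 21; b_4 = 18; b_5 = 12; b_6 = 3; b_7 = 15; b_8 = 18; b_9 = 6; b_{10} = 24; b_{11} = 3; b_{12} = 0; b_{13} = 3; b_{14} = 3; b_{15} = 6; b_{16} = 9; b_{17} = 15; b_{18} = 24; b_{19} = 12; b_{20} = 9; b_{21} = 21; b_{22} = 3; b_{23} = 24; b_{24} = 0; b_{25} = 24; b_{26} = 24.
The sequence repeats with period 24.
So b_{143} = b_{1 + ((143-1) mod 24)} = b_{23} = 24.

24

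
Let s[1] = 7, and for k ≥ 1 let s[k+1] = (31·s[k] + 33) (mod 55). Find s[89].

s[1] = 7,  s[2] = 30,  s[3] = 28,  s[4] = 21,  s[5] = 24,  s[6] = 7.
Since s[6] = s[1] = 7, the sequence is periodic with period 5.
So s[89] = s[1 + ((89-1) mod 5)] = s[4] = 21.

21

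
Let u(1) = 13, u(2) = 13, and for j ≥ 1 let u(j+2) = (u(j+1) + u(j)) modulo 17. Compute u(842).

5

We have u(1) = 13, u(2) = 13, u(3) = 9, u(4) = 5, u(5) = 14, u(6) = 2, u(7) = 16, u(8) = 1, u(9) = 0, u(10) = 1, u(11) = 1, u(12) = 2, u(13) = 3, u(14) = 5, u(15) = 8, u(16) = 13, u(17) = 4, u(18) = 0, u(19) = 4, u(20) = 4, u(21) = 8, u(22) = 12, u(23) = 3, u(24) = 15, u(25) = 1, u(26) = 16, u(27) = 0, u(28) = 16, u(29) = 16, u(30) = 15, u(31) = 14, u(32) = 12, u(33) = 9, u(34) = 4, u(35) = 13, u(36) = 0, u(37) = 13, u(38) = 13.
The sequence repeats with period 36.
So u(842) = u(1 + ((842-1) mod 36)) = u(14) = 5.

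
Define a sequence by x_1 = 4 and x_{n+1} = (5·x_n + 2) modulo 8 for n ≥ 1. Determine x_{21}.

4

Listing terms: x_1 = 4; x_2 = 6; x_3 = 0; x_4 = 2; x_5 = 4.
Since x_5 = x_1 = 4, the sequence is periodic with period 4.
(21 - 1) mod 4 = 0, so x_{21} = x_1 = 4.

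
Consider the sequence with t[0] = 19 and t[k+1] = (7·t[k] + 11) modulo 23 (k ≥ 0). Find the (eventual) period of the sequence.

Computing terms: t[0] = 19, t[1] = 6, t[2] = 7, t[3] = 14, t[4] = 17, t[5] = 15, t[6] = 1, t[7] = 18, t[8] = 22, t[9] = 4, t[10] = 16, t[11] = 8, t[12] = 21, t[13] = 20, t[14] = 13, t[15] = 10, t[16] = 12, t[17] = 3, t[18] = 9, t[19] = 5, t[20] = 0, t[21] = 11, t[22] = 19.
Since t[22] = t[0] = 19, the sequence is periodic with period 22.

22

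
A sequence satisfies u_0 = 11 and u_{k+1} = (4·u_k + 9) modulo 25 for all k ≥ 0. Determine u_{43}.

Listing terms: u_0 = 11, u_1 = 3, u_2 = 21, u_3 = 18, u_4 = 6, u_5 = 8, u_6 = 16, u_7 = 23, u_8 = 1, u_9 = 13, u_{10} = 11.
Since u_{10} = u_0 = 11, the sequence is periodic with period 10.
(43 - 0) mod 10 = 3, so u_{43} = u_3 = 18.

18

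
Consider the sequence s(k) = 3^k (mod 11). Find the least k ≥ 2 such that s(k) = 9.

Computing terms: s(1) = 3; s(2) = 9; s(3) = 5; s(4) = 4; s(5) = 1; s(6) = 3.
Since s(6) = s(1) = 3, the sequence is periodic with period 5.
The value 9 first appears (with k ≥ 2) at s(2).

2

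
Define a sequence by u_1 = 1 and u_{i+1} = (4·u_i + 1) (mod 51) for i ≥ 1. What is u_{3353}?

35

Computing terms: u_1 = 1; u_2 = 5; u_3 = 21; u_4 = 34; u_5 = 35; u_6 = 39; u_7 = 4; u_8 = 17; u_9 = 18; u_{10} = 22; u_{11} = 38; u_{12} = 0; u_{13} = 1.
Since u_{13} = u_1 = 1, the sequence is periodic with period 12.
So u_{3353} = u_{1 + ((3353-1) mod 12)} = u_5 = 35.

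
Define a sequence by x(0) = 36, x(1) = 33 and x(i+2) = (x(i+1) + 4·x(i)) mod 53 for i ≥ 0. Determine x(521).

33

x(0) = 36,  x(1) = 33,  x(2) = 18,  x(3) = 44,  x(4) = 10,  x(5) = 27,  x(6) = 14,  x(7) = 16,  x(8) = 19,  x(9) = 30,  x(10) = 0,  x(11) = 14,  x(12) = 14,  x(13) = 17,  x(14) = 20,  x(15) = 35,  x(16) = 9,  x(17) = 43,  x(18) = 26,  x(19) = 39,  x(20) = 37,  x(21) = 34,  x(22) = 23,  x(23) = 0,  x(24) = 39,  x(25) = 39,  x(26) = 36,  x(27) = 33.
Since (x(26), x(27)) = (x(0), x(1)) = (36, 33) (two consecutive terms determine the rest), the sequence is periodic with period 26.
(521 - 0) mod 26 = 1, so x(521) = x(1) = 33.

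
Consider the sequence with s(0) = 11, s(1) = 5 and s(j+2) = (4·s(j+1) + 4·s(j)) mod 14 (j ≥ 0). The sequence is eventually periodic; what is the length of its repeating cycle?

s(0) = 11,  s(1) = 5,  s(2) = 8,  s(3) = 10,  s(4) = 2,  s(5) = 6,  s(6) = 4,  s(7) = 12,  s(8) = 8,  s(9) = 10.
Since (s(8), s(9)) = (s(2), s(3)) = (8, 10) (two consecutive terms determine the rest), the sequence is eventually periodic: after a pre-period of length 2 it cycles with period 6.

6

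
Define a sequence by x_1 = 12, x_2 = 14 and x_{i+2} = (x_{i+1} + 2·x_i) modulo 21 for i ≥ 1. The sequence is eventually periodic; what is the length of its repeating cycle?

6

Listing terms: x_1 = 12, x_2 = 14, x_3 = 17, x_4 = 3, x_5 = 16, x_6 = 1, x_7 = 12, x_8 = 14.
Since (x_7, x_8) = (x_1, x_2) = (12, 14) (two consecutive terms determine the rest), the sequence is periodic with period 6.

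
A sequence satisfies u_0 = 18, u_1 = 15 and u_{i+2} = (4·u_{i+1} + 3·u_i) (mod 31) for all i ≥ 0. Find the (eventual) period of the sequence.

Computing terms: u_0 = 18, u_1 = 15, u_2 = 21, u_3 = 5, u_4 = 21, u_5 = 6, u_6 = 25, u_7 = 25, u_8 = 20, u_9 = 0, u_{10} = 29, u_{11} = 23, u_{12} = 24, u_{13} = 10, u_{14} = 19, u_{15} = 13, u_{16} = 16, u_{17} = 10, u_{18} = 26, u_{19} = 10, u_{20} = 25, u_{21} = 6, u_{22} = 6, u_{23} = 11, u_{24} = 0, u_{25} = 2, u_{26} = 8, u_{27} = 7, u_{28} = 21, u_{29} = 12, u_{30} = 18, u_{31} = 15.
The sequence repeats with period 30.

30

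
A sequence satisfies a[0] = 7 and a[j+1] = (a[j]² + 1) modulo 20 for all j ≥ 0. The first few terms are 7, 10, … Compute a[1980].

a[0] = 7, a[1] = 10, a[2] = 1, a[3] = 2, a[4] = 5, a[5] = 6, a[6] = 17, a[7] = 10.
Since a[7] = a[1] = 10, the sequence is eventually periodic: after a pre-period of length 1 it cycles with period 6.
For j ≥ 1, a[j] depends only on (j - 1) mod 6. (1980 - 1) mod 6 = 5, so a[1980] = a[6] = 17.

17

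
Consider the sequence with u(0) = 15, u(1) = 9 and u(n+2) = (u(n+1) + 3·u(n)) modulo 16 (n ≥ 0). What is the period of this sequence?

12

We have u(0) = 15, u(1) = 9, u(2) = 6, u(3) = 1, u(4) = 3, u(5) = 6, u(6) = 15, u(7) = 1, u(8) = 14, u(9) = 1, u(10) = 11, u(11) = 14, u(12) = 15, u(13) = 9.
The sequence repeats with period 12.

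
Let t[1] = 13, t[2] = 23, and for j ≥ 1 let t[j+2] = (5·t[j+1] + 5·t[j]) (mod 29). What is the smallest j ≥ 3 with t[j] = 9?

28

Listing terms: t[1] = 13,  t[2] = 23,  t[3] = 6,  t[4] = 0,  t[5] = 1,  t[6] = 5,  t[7] = 1,  t[8] = 1,  t[9] = 10,  t[10] = 26,  t[11] = 6,  t[12] = 15,  t[13] = 18,  t[14] = 20,  t[15] = 16,  t[16] = 6,  t[17] = 23,  t[18] = 0,  t[19] = 28,  t[20] = 24,  t[21] = 28,  t[22] = 28,  t[23] = 19,  t[24] = 3,  t[25] = 23,  t[26] = 14,  t[27] = 11,  t[28] = 9,  t[29] = 13,  t[30] = 23.
The sequence repeats with period 28.
The value 9 first appears (with j ≥ 3) at t[28].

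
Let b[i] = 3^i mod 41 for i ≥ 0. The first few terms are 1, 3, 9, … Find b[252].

40

We have b[0] = 1, b[1] = 3, b[2] = 9, b[3] = 27, b[4] = 40, b[5] = 38, b[6] = 32, b[7] = 14, b[8] = 1.
Since b[8] = b[0] = 1, the sequence is periodic with period 8.
(252 - 0) mod 8 = 4, so b[252] = b[4] = 40.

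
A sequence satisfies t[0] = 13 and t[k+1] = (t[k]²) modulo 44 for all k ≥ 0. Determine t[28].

9

Computing terms: t[0] = 13, t[1] = 37, t[2] = 5, t[3] = 25, t[4] = 9, t[5] = 37.
Since t[5] = t[1] = 37, the sequence is eventually periodic: after a pre-period of length 1 it cycles with period 4.
For k ≥ 1, t[k] depends only on (k - 1) mod 4. (28 - 1) mod 4 = 3, so t[28] = t[4] = 9.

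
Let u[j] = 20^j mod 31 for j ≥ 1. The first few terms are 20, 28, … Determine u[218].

19

Computing terms: u[1] = 20,  u[2] = 28,  u[3] = 2,  u[4] = 9,  u[5] = 25,  u[6] = 4,  u[7] = 18,  u[8] = 19,  u[9] = 8,  u[10] = 5,  u[11] = 7,  u[12] = 16,  u[13] = 10,  u[14] = 14,  u[15] = 1,  u[16] = 20.
Since u[16] = u[1] = 20, the sequence is periodic with period 15.
(218 - 1) mod 15 = 7, so u[218] = u[8] = 19.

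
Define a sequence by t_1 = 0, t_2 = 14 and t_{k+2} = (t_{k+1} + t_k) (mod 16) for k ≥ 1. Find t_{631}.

0

Listing terms: t_1 = 0, t_2 = 14, t_3 = 14, t_4 = 12, t_5 = 10, t_6 = 6, t_7 = 0, t_8 = 6, t_9 = 6, t_{10} = 12, t_{11} = 2, t_{12} = 14, t_{13} = 0, t_{14} = 14.
Since (t_{13}, t_{14}) = (t_1, t_2) = (0, 14) (two consecutive terms determine the rest), the sequence is periodic with period 12.
(631 - 1) mod 12 = 6, so t_{631} = t_7 = 0.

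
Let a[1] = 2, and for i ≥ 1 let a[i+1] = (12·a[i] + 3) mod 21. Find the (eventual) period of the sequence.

6

Computing terms: a[1] = 2; a[2] = 6; a[3] = 12; a[4] = 0; a[5] = 3; a[6] = 18; a[7] = 9; a[8] = 6.
Since a[8] = a[2] = 6, the sequence is eventually periodic: after a pre-period of length 1 it cycles with period 6.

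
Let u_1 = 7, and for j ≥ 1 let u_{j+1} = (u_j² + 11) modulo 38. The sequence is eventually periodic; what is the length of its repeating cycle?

Listing terms: u_1 = 7,  u_2 = 22,  u_3 = 1,  u_4 = 12,  u_5 = 3,  u_6 = 20,  u_7 = 31,  u_8 = 22.
Since u_8 = u_2 = 22, the sequence is eventually periodic: after a pre-period of length 1 it cycles with period 6.

6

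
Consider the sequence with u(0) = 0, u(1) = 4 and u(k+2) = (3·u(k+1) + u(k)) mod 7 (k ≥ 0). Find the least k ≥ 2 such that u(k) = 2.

u(0) = 0; u(1) = 4; u(2) = 5; u(3) = 5; u(4) = 6; u(5) = 2; u(6) = 5; u(7) = 3; u(8) = 0; u(9) = 3; u(10) = 2; u(11) = 2; u(12) = 1; u(13) = 5; u(14) = 2; u(15) = 4; u(16) = 0; u(17) = 4.
Since (u(16), u(17)) = (u(0), u(1)) = (0, 4) (two consecutive terms determine the rest), the sequence is periodic with period 16.
The value 2 first appears (with k ≥ 2) at u(5).

5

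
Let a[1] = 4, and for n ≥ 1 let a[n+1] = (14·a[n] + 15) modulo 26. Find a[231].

a[1] = 4; a[2] = 19; a[3] = 21; a[4] = 23; a[5] = 25; a[6] = 1; a[7] = 3; a[8] = 5; a[9] = 7; a[10] = 9; a[11] = 11; a[12] = 13; a[13] = 15; a[14] = 17; a[15] = 19.
Since a[15] = a[2] = 19, the sequence is eventually periodic: after a pre-period of length 1 it cycles with period 13.
For n ≥ 2, a[n] depends only on (n - 2) mod 13. (231 - 2) mod 13 = 8, so a[231] = a[10] = 9.

9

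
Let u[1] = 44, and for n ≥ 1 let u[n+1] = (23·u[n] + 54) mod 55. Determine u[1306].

We have u[1] = 44,  u[2] = 21,  u[3] = 42,  u[4] = 30,  u[5] = 29,  u[6] = 6,  u[7] = 27,  u[8] = 15,  u[9] = 14,  u[10] = 46,  u[11] = 12,  u[12] = 0,  u[13] = 54,  u[14] = 31,  u[15] = 52,  u[16] = 40,  u[17] = 39,  u[18] = 16,  u[19] = 37,  u[20] = 25,  u[21] = 24,  u[22] = 1,  u[23] = 22,  u[24] = 10,  u[25] = 9,  u[26] = 41,  u[27] = 7,  u[28] = 50,  u[29] = 49,  u[30] = 26,  u[31] = 47,  u[32] = 35,  u[33] = 34,  u[34] = 11,  u[35] = 32,  u[36] = 20,  u[37] = 19,  u[38] = 51,  u[39] = 17,  u[40] = 5,  u[41] = 4,  u[42] = 36,  u[43] = 2,  u[44] = 45,  u[45] = 44.
The sequence repeats with period 44.
So u[1306] = u[1 + ((1306-1) mod 44)] = u[30] = 26.

26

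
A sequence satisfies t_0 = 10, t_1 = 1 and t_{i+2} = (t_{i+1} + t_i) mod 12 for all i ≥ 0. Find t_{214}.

7

Computing terms: t_0 = 10; t_1 = 1; t_2 = 11; t_3 = 0; t_4 = 11; t_5 = 11; t_6 = 10; t_7 = 9; t_8 = 7; t_9 = 4; t_{10} = 11; t_{11} = 3; t_{12} = 2; t_{13} = 5; t_{14} = 7; t_{15} = 0; t_{16} = 7; t_{17} = 7; t_{18} = 2; t_{19} = 9; t_{20} = 11; t_{21} = 8; t_{22} = 7; t_{23} = 3; t_{24} = 10; t_{25} = 1.
Since (t_{24}, t_{25}) = (t_0, t_1) = (10, 1) (two consecutive terms determine the rest), the sequence is periodic with period 24.
(214 - 0) mod 24 = 22, so t_{214} = t_{22} = 7.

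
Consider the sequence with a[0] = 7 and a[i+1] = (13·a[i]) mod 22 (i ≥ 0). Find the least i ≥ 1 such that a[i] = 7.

We have a[0] = 7; a[1] = 3; a[2] = 17; a[3] = 1; a[4] = 13; a[5] = 15; a[6] = 19; a[7] = 5; a[8] = 21; a[9] = 9; a[10] = 7.
Since a[10] = a[0] = 7, the sequence is periodic with period 10.
The value 7 next appears (with i ≥ 1) at a[10].

10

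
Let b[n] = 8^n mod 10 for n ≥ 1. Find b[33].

We have b[1] = 8; b[2] = 4; b[3] = 2; b[4] = 6; b[5] = 8.
The sequence repeats with period 4.
So b[33] = b[1 + ((33-1) mod 4)] = b[1] = 8.

8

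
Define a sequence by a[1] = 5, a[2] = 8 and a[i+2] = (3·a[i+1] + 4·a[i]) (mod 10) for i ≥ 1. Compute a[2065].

8

Computing terms: a[1] = 5,  a[2] = 8,  a[3] = 4,  a[4] = 4,  a[5] = 8,  a[6] = 0,  a[7] = 2,  a[8] = 6,  a[9] = 6,  a[10] = 2,  a[11] = 0,  a[12] = 8,  a[13] = 4.
Since (a[12], a[13]) = (a[2], a[3]) = (8, 4) (two consecutive terms determine the rest), the sequence is eventually periodic: after a pre-period of length 1 it cycles with period 10.
For i ≥ 2, a[i] depends only on (i - 2) mod 10. (2065 - 2) mod 10 = 3, so a[2065] = a[5] = 8.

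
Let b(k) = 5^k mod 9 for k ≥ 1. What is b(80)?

7

b(1) = 5, b(2) = 7, b(3) = 8, b(4) = 4, b(5) = 2, b(6) = 1, b(7) = 5.
The sequence repeats with period 6.
(80 - 1) mod 6 = 1, so b(80) = b(2) = 7.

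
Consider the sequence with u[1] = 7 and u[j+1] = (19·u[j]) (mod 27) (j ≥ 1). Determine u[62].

We have u[1] = 7,  u[2] = 25,  u[3] = 16,  u[4] = 7.
Since u[4] = u[1] = 7, the sequence is periodic with period 3.
(62 - 1) mod 3 = 1, so u[62] = u[2] = 25.

25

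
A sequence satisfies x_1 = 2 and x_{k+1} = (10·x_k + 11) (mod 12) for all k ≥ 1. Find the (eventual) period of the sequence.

x_1 = 2; x_2 = 7; x_3 = 9; x_4 = 5; x_5 = 1; x_6 = 9.
Since x_6 = x_3 = 9, the sequence is eventually periodic: after a pre-period of length 2 it cycles with period 3.

3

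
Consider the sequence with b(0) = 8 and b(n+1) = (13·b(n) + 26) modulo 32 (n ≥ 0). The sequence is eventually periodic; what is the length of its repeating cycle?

Computing terms: b(0) = 8; b(1) = 2; b(2) = 20; b(3) = 30; b(4) = 0; b(5) = 26; b(6) = 12; b(7) = 22; b(8) = 24; b(9) = 18; b(10) = 4; b(11) = 14; b(12) = 16; b(13) = 10; b(14) = 28; b(15) = 6; b(16) = 8.
The sequence repeats with period 16.

16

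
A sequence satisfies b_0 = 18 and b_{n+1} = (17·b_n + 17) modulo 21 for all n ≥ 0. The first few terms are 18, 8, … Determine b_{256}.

Listing terms: b_0 = 18,  b_1 = 8,  b_2 = 6,  b_3 = 14,  b_4 = 3,  b_5 = 5,  b_6 = 18.
The sequence repeats with period 6.
So b_{256} = b_{0 + ((256-0) mod 6)} = b_4 = 3.

3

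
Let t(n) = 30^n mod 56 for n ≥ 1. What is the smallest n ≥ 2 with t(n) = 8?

t(1) = 30, t(2) = 4, t(3) = 8, t(4) = 16, t(5) = 32, t(6) = 8.
Since t(6) = t(3) = 8, the sequence is eventually periodic: after a pre-period of length 2 it cycles with period 3.
The value 8 first appears (with n ≥ 2) at t(3).

3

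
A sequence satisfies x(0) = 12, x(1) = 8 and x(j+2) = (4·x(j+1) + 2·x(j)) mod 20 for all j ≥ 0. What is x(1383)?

0

Computing terms: x(0) = 12, x(1) = 8, x(2) = 16, x(3) = 0, x(4) = 12, x(5) = 8.
Since (x(4), x(5)) = (x(0), x(1)) = (12, 8) (two consecutive terms determine the rest), the sequence is periodic with period 4.
(1383 - 0) mod 4 = 3, so x(1383) = x(3) = 0.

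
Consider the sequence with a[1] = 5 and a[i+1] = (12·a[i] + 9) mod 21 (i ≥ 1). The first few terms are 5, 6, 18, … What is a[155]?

Computing terms: a[1] = 5, a[2] = 6, a[3] = 18, a[4] = 15, a[5] = 0, a[6] = 9, a[7] = 12, a[8] = 6.
Since a[8] = a[2] = 6, the sequence is eventually periodic: after a pre-period of length 1 it cycles with period 6.
For i ≥ 2, a[i] depends only on (i - 2) mod 6. (155 - 2) mod 6 = 3, so a[155] = a[5] = 0.

0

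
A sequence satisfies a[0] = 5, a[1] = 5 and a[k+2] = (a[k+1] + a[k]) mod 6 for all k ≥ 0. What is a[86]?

Computing terms: a[0] = 5, a[1] = 5, a[2] = 4, a[3] = 3, a[4] = 1, a[5] = 4, a[6] = 5, a[7] = 3, a[8] = 2, a[9] = 5, a[10] = 1, a[11] = 0, a[12] = 1, a[13] = 1, a[14] = 2, a[15] = 3, a[16] = 5, a[17] = 2, a[18] = 1, a[19] = 3, a[20] = 4, a[21] = 1, a[22] = 5, a[23] = 0, a[24] = 5, a[25] = 5.
The sequence repeats with period 24.
So a[86] = a[0 + ((86-0) mod 24)] = a[14] = 2.

2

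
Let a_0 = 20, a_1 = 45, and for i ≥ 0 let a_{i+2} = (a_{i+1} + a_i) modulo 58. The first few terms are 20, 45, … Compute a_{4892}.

We have a_0 = 20,  a_1 = 45,  a_2 = 7,  a_3 = 52,  a_4 = 1,  a_5 = 53,  a_6 = 54,  a_7 = 49,  a_8 = 45,  a_9 = 36,  a_{10} = 23,  a_{11} = 1,  a_{12} = 24,  a_{13} = 25,  a_{14} = 49,  a_{15} = 16,  a_{16} = 7,  a_{17} = 23,  a_{18} = 30,  a_{19} = 53,  a_{20} = 25,  a_{21} = 20,  a_{22} = 45.
The sequence repeats with period 21.
So a_{4892} = a_{0 + ((4892-0) mod 21)} = a_{20} = 25.

25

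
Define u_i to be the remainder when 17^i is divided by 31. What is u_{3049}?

u_1 = 17,  u_2 = 10,  u_3 = 15,  u_4 = 7,  u_5 = 26,  u_6 = 8,  u_7 = 12,  u_8 = 18,  u_9 = 27,  u_{10} = 25,  u_{11} = 22,  u_{12} = 2,  u_{13} = 3,  u_{14} = 20,  u_{15} = 30,  u_{16} = 14,  u_{17} = 21,  u_{18} = 16,  u_{19} = 24,  u_{20} = 5,  u_{21} = 23,  u_{22} = 19,  u_{23} = 13,  u_{24} = 4,  u_{25} = 6,  u_{26} = 9,  u_{27} = 29,  u_{28} = 28,  u_{29} = 11,  u_{30} = 1,  u_{31} = 17.
Since u_{31} = u_1 = 17, the sequence is periodic with period 30.
So u_{3049} = u_{1 + ((3049-1) mod 30)} = u_{19} = 24.

24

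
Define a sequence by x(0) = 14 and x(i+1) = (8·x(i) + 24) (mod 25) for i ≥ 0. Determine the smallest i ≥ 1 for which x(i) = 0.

11

Computing terms: x(0) = 14, x(1) = 11, x(2) = 12, x(3) = 20, x(4) = 9, x(5) = 21, x(6) = 17, x(7) = 10, x(8) = 4, x(9) = 6, x(10) = 22, x(11) = 0, x(12) = 24, x(13) = 16, x(14) = 2, x(15) = 15, x(16) = 19, x(17) = 1, x(18) = 7, x(19) = 5, x(20) = 14.
The sequence repeats with period 20.
The value 0 first appears (with i ≥ 1) at x(11).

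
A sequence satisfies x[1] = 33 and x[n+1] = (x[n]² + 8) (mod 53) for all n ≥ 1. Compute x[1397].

17

x[1] = 33, x[2] = 37, x[3] = 52, x[4] = 9, x[5] = 36, x[6] = 32, x[7] = 25, x[8] = 50, x[9] = 17, x[10] = 32.
Since x[10] = x[6] = 32, the sequence is eventually periodic: after a pre-period of length 5 it cycles with period 4.
For n ≥ 6, x[n] depends only on (n - 6) mod 4. (1397 - 6) mod 4 = 3, so x[1397] = x[9] = 17.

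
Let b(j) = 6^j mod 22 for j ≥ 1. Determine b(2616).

16

Listing terms: b(1) = 6; b(2) = 14; b(3) = 18; b(4) = 20; b(5) = 10; b(6) = 16; b(7) = 8; b(8) = 4; b(9) = 2; b(10) = 12; b(11) = 6.
The sequence repeats with period 10.
So b(2616) = b(1 + ((2616-1) mod 10)) = b(6) = 16.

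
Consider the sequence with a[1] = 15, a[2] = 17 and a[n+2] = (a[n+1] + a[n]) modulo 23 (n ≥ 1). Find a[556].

a[1] = 15,  a[2] = 17,  a[3] = 9,  a[4] = 3,  a[5] = 12,  a[6] = 15,  a[7] = 4,  a[8] = 19,  a[9] = 0,  a[10] = 19,  a[11] = 19,  a[12] = 15,  a[13] = 11,  a[14] = 3,  a[15] = 14,  a[16] = 17,  a[17] = 8,  a[18] = 2,  a[19] = 10,  a[20] = 12,  a[21] = 22,  a[22] = 11,  a[23] = 10,  a[24] = 21,  a[25] = 8,  a[26] = 6,  a[27] = 14,  a[28] = 20,  a[29] = 11,  a[30] = 8,  a[31] = 19,  a[32] = 4,  a[33] = 0,  a[34] = 4,  a[35] = 4,  a[36] = 8,  a[37] = 12,  a[38] = 20,  a[39] = 9,  a[40] = 6,  a[41] = 15,  a[42] = 21,  a[43] = 13,  a[44] = 11,  a[45] = 1,  a[46] = 12,  a[47] = 13,  a[48] = 2,  a[49] = 15,  a[50] = 17.
The sequence repeats with period 48.
(556 - 1) mod 48 = 27, so a[556] = a[28] = 20.

20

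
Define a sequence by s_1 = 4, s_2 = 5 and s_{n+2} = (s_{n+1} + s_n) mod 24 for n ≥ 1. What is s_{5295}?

s_1 = 4,  s_2 = 5,  s_3 = 9,  s_4 = 14,  s_5 = 23,  s_6 = 13,  s_7 = 12,  s_8 = 1,  s_9 = 13,  s_{10} = 14,  s_{11} = 3,  s_{12} = 17,  s_{13} = 20,  s_{14} = 13,  s_{15} = 9,  s_{16} = 22,  s_{17} = 7,  s_{18} = 5,  s_{19} = 12,  s_{20} = 17,  s_{21} = 5,  s_{22} = 22,  s_{23} = 3,  s_{24} = 1,  s_{25} = 4,  s_{26} = 5.
Since (s_{25}, s_{26}) = (s_1, s_2) = (4, 5) (two consecutive terms determine the rest), the sequence is periodic with period 24.
(5295 - 1) mod 24 = 14, so s_{5295} = s_{15} = 9.

9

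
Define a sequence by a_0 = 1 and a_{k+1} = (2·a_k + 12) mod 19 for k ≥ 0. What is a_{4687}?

Computing terms: a_0 = 1,  a_1 = 14,  a_2 = 2,  a_3 = 16,  a_4 = 6,  a_5 = 5,  a_6 = 3,  a_7 = 18,  a_8 = 10,  a_9 = 13,  a_{10} = 0,  a_{11} = 12,  a_{12} = 17,  a_{13} = 8,  a_{14} = 9,  a_{15} = 11,  a_{16} = 15,  a_{17} = 4,  a_{18} = 1.
The sequence repeats with period 18.
(4687 - 0) mod 18 = 7, so a_{4687} = a_7 = 18.

18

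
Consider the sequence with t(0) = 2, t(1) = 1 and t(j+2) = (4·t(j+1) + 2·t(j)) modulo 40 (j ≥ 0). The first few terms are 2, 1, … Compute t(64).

Computing terms: t(0) = 2; t(1) = 1; t(2) = 8; t(3) = 34; t(4) = 32; t(5) = 36; t(6) = 8; t(7) = 24; t(8) = 32; t(9) = 16; t(10) = 8; t(11) = 24.
Since (t(10), t(11)) = (t(6), t(7)) = (8, 24) (two consecutive terms determine the rest), the sequence is eventually periodic: after a pre-period of length 6 it cycles with period 4.
For j ≥ 6, t(j) depends only on (j - 6) mod 4. (64 - 6) mod 4 = 2, so t(64) = t(8) = 32.

32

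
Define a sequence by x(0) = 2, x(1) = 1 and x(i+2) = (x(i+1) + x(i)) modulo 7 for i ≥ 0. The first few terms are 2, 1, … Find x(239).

6

Computing terms: x(0) = 2; x(1) = 1; x(2) = 3; x(3) = 4; x(4) = 0; x(5) = 4; x(6) = 4; x(7) = 1; x(8) = 5; x(9) = 6; x(10) = 4; x(11) = 3; x(12) = 0; x(13) = 3; x(14) = 3; x(15) = 6; x(16) = 2; x(17) = 1.
The sequence repeats with period 16.
So x(239) = x(0 + ((239-0) mod 16)) = x(15) = 6.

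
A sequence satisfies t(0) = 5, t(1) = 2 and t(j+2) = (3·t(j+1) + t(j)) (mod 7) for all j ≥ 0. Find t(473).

5

t(0) = 5,  t(1) = 2,  t(2) = 4,  t(3) = 0,  t(4) = 4,  t(5) = 5,  t(6) = 5,  t(7) = 6,  t(8) = 2,  t(9) = 5,  t(10) = 3,  t(11) = 0,  t(12) = 3,  t(13) = 2,  t(14) = 2,  t(15) = 1,  t(16) = 5,  t(17) = 2.
Since (t(16), t(17)) = (t(0), t(1)) = (5, 2) (two consecutive terms determine the rest), the sequence is periodic with period 16.
(473 - 0) mod 16 = 9, so t(473) = t(9) = 5.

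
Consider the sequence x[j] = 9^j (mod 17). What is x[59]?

We have x[0] = 1,  x[1] = 9,  x[2] = 13,  x[3] = 15,  x[4] = 16,  x[5] = 8,  x[6] = 4,  x[7] = 2,  x[8] = 1.
The sequence repeats with period 8.
So x[59] = x[0 + ((59-0) mod 8)] = x[3] = 15.

15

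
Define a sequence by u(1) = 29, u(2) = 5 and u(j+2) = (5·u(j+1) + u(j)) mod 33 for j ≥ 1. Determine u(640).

22

We have u(1) = 29; u(2) = 5; u(3) = 21; u(4) = 11; u(5) = 10; u(6) = 28; u(7) = 18; u(8) = 19; u(9) = 14; u(10) = 23; u(11) = 30; u(12) = 8; u(13) = 4; u(14) = 28; u(15) = 12; u(16) = 22; u(17) = 23; u(18) = 5; u(19) = 15; u(20) = 14; u(21) = 19; u(22) = 10; u(23) = 3; u(24) = 25; u(25) = 29; u(26) = 5.
The sequence repeats with period 24.
So u(640) = u(1 + ((640-1) mod 24)) = u(16) = 22.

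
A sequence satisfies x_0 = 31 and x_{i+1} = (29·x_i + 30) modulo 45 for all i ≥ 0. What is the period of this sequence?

Computing terms: x_0 = 31; x_1 = 29; x_2 = 16; x_3 = 44; x_4 = 1; x_5 = 14; x_6 = 31.
Since x_6 = x_0 = 31, the sequence is periodic with period 6.

6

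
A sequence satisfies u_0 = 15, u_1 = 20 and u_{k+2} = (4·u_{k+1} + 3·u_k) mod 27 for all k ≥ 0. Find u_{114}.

We have u_0 = 15, u_1 = 20, u_2 = 17, u_3 = 20, u_4 = 23, u_5 = 17, u_6 = 2, u_7 = 5, u_8 = 26, u_9 = 11, u_{10} = 14, u_{11} = 8, u_{12} = 20, u_{13} = 23.
Since (u_{12}, u_{13}) = (u_3, u_4) = (20, 23) (two consecutive terms determine the rest), the sequence is eventually periodic: after a pre-period of length 3 it cycles with period 9.
For k ≥ 3, u_k depends only on (k - 3) mod 9. (114 - 3) mod 9 = 3, so u_{114} = u_6 = 2.

2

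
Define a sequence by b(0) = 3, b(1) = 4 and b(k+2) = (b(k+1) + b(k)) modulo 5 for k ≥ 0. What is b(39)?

Computing terms: b(0) = 3, b(1) = 4, b(2) = 2, b(3) = 1, b(4) = 3, b(5) = 4.
Since (b(4), b(5)) = (b(0), b(1)) = (3, 4) (two consecutive terms determine the rest), the sequence is periodic with period 4.
(39 - 0) mod 4 = 3, so b(39) = b(3) = 1.

1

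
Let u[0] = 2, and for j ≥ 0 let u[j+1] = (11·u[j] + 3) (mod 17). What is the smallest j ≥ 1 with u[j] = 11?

8

Computing terms: u[0] = 2, u[1] = 8, u[2] = 6, u[3] = 1, u[4] = 14, u[5] = 4, u[6] = 13, u[7] = 10, u[8] = 11, u[9] = 5, u[10] = 7, u[11] = 12, u[12] = 16, u[13] = 9, u[14] = 0, u[15] = 3, u[16] = 2.
Since u[16] = u[0] = 2, the sequence is periodic with period 16.
The value 11 first appears (with j ≥ 1) at u[8].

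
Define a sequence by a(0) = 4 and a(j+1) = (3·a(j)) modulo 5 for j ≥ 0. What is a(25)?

2

a(0) = 4; a(1) = 2; a(2) = 1; a(3) = 3; a(4) = 4.
The sequence repeats with period 4.
(25 - 0) mod 4 = 1, so a(25) = a(1) = 2.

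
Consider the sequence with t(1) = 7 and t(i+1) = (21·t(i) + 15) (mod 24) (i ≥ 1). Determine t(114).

18

We have t(1) = 7,  t(2) = 18,  t(3) = 9,  t(4) = 12,  t(5) = 3,  t(6) = 6,  t(7) = 21,  t(8) = 0,  t(9) = 15,  t(10) = 18.
Since t(10) = t(2) = 18, the sequence is eventually periodic: after a pre-period of length 1 it cycles with period 8.
For i ≥ 2, t(i) depends only on (i - 2) mod 8. (114 - 2) mod 8 = 0, so t(114) = t(2) = 18.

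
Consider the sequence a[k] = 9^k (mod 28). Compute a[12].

We have a[1] = 9,  a[2] = 25,  a[3] = 1,  a[4] = 9.
Since a[4] = a[1] = 9, the sequence is periodic with period 3.
(12 - 1) mod 3 = 2, so a[12] = a[3] = 1.

1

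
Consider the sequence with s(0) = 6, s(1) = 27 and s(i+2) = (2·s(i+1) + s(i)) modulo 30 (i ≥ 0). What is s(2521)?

Listing terms: s(0) = 6, s(1) = 27, s(2) = 0, s(3) = 27, s(4) = 24, s(5) = 15, s(6) = 24, s(7) = 3, s(8) = 0, s(9) = 3, s(10) = 6, s(11) = 15, s(12) = 6, s(13) = 27.
Since (s(12), s(13)) = (s(0), s(1)) = (6, 27) (two consecutive terms determine the rest), the sequence is periodic with period 12.
(2521 - 0) mod 12 = 1, so s(2521) = s(1) = 27.

27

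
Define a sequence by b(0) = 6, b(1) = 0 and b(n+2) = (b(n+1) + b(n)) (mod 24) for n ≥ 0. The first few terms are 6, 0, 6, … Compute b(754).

b(0) = 6,  b(1) = 0,  b(2) = 6,  b(3) = 6,  b(4) = 12,  b(5) = 18,  b(6) = 6,  b(7) = 0.
Since (b(6), b(7)) = (b(0), b(1)) = (6, 0) (two consecutive terms determine the rest), the sequence is periodic with period 6.
So b(754) = b(0 + ((754-0) mod 6)) = b(4) = 12.

12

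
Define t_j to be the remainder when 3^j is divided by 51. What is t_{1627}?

24

Listing terms: t_0 = 1,  t_1 = 3,  t_2 = 9,  t_3 = 27,  t_4 = 30,  t_5 = 39,  t_6 = 15,  t_7 = 45,  t_8 = 33,  t_9 = 48,  t_{10} = 42,  t_{11} = 24,  t_{12} = 21,  t_{13} = 12,  t_{14} = 36,  t_{15} = 6,  t_{16} = 18,  t_{17} = 3.
Since t_{17} = t_1 = 3, the sequence is eventually periodic: after a pre-period of length 1 it cycles with period 16.
For j ≥ 1, t_j depends only on (j - 1) mod 16. (1627 - 1) mod 16 = 10, so t_{1627} = t_{11} = 24.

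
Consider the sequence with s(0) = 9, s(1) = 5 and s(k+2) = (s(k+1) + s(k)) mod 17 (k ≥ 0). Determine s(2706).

s(0) = 9,  s(1) = 5,  s(2) = 14,  s(3) = 2,  s(4) = 16,  s(5) = 1,  s(6) = 0,  s(7) = 1,  s(8) = 1,  s(9) = 2,  s(10) = 3,  s(11) = 5,  s(12) = 8,  s(13) = 13,  s(14) = 4,  s(15) = 0,  s(16) = 4,  s(17) = 4,  s(18) = 8,  s(19) = 12,  s(20) = 3,  s(21) = 15,  s(22) = 1,  s(23) = 16,  s(24) = 0,  s(25) = 16,  s(26) = 16,  s(27) = 15,  s(28) = 14,  s(29) = 12,  s(30) = 9,  s(31) = 4,  s(32) = 13,  s(33) = 0,  s(34) = 13,  s(35) = 13,  s(36) = 9,  s(37) = 5.
The sequence repeats with period 36.
So s(2706) = s(0 + ((2706-0) mod 36)) = s(6) = 0.

0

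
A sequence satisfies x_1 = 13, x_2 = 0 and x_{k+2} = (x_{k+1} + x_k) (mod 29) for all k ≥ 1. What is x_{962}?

12

x_1 = 13, x_2 = 0, x_3 = 13, x_4 = 13, x_5 = 26, x_6 = 10, x_7 = 7, x_8 = 17, x_9 = 24, x_{10} = 12, x_{11} = 7, x_{12} = 19, x_{13} = 26, x_{14} = 16, x_{15} = 13, x_{16} = 0.
Since (x_{15}, x_{16}) = (x_1, x_2) = (13, 0) (two consecutive terms determine the rest), the sequence is periodic with period 14.
So x_{962} = x_{1 + ((962-1) mod 14)} = x_{10} = 12.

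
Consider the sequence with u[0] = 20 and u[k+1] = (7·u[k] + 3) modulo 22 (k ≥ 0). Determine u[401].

11

Listing terms: u[0] = 20; u[1] = 11; u[2] = 14; u[3] = 13; u[4] = 6; u[5] = 1; u[6] = 10; u[7] = 7; u[8] = 8; u[9] = 15; u[10] = 20.
The sequence repeats with period 10.
So u[401] = u[0 + ((401-0) mod 10)] = u[1] = 11.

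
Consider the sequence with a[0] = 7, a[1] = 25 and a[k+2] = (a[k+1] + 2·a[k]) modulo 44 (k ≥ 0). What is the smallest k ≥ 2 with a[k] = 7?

a[0] = 7, a[1] = 25, a[2] = 39, a[3] = 1, a[4] = 35, a[5] = 37, a[6] = 19, a[7] = 5, a[8] = 43, a[9] = 9, a[10] = 7, a[11] = 25.
Since (a[10], a[11]) = (a[0], a[1]) = (7, 25) (two consecutive terms determine the rest), the sequence is periodic with period 10.
The value 7 next appears (with k ≥ 2) at a[10].

10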